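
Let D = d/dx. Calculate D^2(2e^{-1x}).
2 e^{- x}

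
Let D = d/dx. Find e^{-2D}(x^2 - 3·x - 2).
x^{2} - 7 x + 8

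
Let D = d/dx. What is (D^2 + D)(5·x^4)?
20 x^{2} \left(x + 3\right)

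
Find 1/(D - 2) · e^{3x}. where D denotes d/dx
e^{3 x}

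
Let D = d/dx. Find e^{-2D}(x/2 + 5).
\frac{x}{2} + 4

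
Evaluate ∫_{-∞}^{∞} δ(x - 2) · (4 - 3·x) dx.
-2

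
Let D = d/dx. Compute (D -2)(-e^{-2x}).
4 e^{- 2 x}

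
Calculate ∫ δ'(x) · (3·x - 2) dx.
-3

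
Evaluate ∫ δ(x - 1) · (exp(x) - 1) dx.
-1 + e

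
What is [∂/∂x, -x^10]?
- 10 x^{9}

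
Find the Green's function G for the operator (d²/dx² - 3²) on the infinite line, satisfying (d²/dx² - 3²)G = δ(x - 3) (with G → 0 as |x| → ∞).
-\frac{e^{-3|x - 3|}}{6}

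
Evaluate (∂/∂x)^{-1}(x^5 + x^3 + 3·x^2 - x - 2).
\frac{x^{6}}{6} + \frac{x^{4}}{4} + x^{3} - \frac{x^{2}}{2} - 2 x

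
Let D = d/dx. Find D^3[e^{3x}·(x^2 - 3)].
\left(27 x^{2} + 54 x - 63\right) e^{3 x}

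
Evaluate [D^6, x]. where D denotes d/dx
6D^{5}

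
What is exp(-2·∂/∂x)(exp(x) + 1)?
e^{x - 2} + 1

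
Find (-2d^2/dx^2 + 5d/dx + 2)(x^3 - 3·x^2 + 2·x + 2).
2 x^{3} + 9 x^{2} - 38 x + 26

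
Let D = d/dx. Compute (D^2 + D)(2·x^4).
8 x^{2} \left(x + 3\right)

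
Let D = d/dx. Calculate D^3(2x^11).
1980 x^{8}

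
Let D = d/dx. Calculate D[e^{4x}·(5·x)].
\left(20 x + 5\right) e^{4 x}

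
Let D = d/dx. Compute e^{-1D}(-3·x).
3 - 3 x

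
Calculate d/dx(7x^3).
21 x^{2}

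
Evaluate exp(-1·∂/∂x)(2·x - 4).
2 x - 6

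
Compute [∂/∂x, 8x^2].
16 x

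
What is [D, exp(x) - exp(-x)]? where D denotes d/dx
2 \cosh{\left(x \right)}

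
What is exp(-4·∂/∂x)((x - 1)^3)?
x^{3} - 15 x^{2} + 75 x - 125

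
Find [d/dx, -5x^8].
- 40 x^{7}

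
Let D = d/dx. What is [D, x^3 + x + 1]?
3 x^{2} + 1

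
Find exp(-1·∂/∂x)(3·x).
3 x - 3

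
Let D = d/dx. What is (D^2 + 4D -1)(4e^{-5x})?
16 e^{- 5 x}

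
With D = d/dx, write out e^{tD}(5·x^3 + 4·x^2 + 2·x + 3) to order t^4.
5 t^{3} + t^{2} \left(15 x + 4\right) + t \left(15 x^{2} + 8 x + 2\right) + 5 x^{3} + 4 x^{2} + 2 x + 3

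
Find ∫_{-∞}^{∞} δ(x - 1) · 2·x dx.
2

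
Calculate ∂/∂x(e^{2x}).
2 e^{2 x}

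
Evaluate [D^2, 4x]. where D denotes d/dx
8D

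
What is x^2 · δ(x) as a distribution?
0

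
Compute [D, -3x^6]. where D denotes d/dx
- 18 x^{5}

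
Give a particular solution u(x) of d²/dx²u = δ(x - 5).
\frac{|x - 5|}{2}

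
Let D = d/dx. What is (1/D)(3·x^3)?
\frac{3 x^{4}}{4}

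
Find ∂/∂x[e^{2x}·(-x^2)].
2 x \left(- x - 1\right) e^{2 x}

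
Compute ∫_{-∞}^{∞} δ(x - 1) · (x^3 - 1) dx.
0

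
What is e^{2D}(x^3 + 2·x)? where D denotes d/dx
x^{3} + 6 x^{2} + 14 x + 12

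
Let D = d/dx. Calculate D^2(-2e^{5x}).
- 50 e^{5 x}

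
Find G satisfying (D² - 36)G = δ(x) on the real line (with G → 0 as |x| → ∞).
-\frac{e^{-6|x|}}{12}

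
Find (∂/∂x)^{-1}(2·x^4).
\frac{2 x^{5}}{5}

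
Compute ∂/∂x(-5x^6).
- 30 x^{5}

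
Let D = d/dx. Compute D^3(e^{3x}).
27 e^{3 x}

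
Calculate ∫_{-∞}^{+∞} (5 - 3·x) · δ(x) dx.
5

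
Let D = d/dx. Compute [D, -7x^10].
- 70 x^{9}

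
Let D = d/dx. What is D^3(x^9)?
504 x^{6}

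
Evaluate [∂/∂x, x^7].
7 x^{6}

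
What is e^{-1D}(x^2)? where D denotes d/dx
x^{2} - 2 x + 1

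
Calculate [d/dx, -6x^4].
- 24 x^{3}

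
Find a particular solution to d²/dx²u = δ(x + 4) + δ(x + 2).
\frac{|x + 4|}{2} + \frac{|x + 2|}{2}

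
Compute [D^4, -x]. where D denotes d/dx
-4D^{3}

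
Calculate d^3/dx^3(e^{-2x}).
- 8 e^{- 2 x}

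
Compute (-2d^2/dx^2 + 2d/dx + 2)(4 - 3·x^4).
- 6 x^{4} - 24 x^{3} + 72 x^{2} + 8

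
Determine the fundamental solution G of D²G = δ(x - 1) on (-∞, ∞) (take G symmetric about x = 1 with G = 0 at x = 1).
\frac{|x - 1|}{2}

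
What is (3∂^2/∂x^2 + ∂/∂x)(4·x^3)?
12 x \left(x + 6\right)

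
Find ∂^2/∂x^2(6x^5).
120 x^{3}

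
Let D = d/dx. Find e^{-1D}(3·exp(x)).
3 e^{x - 1}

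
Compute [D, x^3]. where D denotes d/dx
3 x^{2}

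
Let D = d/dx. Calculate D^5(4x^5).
480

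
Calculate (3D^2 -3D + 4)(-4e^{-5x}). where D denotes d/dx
- 376 e^{- 5 x}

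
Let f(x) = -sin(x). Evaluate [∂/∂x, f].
- \cos{\left(x \right)}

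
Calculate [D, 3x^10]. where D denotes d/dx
30 x^{9}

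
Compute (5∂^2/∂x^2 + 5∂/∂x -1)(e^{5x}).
149 e^{5 x}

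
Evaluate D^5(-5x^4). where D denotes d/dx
0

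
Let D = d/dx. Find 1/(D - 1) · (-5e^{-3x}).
\frac{5 e^{- 3 x}}{4}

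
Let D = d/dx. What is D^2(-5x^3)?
- 30 x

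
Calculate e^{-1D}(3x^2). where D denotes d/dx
3 x^{2} - 6 x + 3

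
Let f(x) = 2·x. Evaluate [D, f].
2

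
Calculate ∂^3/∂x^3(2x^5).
120 x^{2}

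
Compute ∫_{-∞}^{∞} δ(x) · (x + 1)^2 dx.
1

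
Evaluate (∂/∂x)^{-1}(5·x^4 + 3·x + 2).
x^{5} + \frac{3 x^{2}}{2} + 2 x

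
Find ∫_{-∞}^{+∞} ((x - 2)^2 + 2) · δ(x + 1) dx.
11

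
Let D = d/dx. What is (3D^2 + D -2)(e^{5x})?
78 e^{5 x}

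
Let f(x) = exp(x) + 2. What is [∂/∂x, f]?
e^{x}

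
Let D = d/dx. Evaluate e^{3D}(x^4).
x^{4} + 12 x^{3} + 54 x^{2} + 108 x + 81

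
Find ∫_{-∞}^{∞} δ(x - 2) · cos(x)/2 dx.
\frac{\cos{\left(2 \right)}}{2}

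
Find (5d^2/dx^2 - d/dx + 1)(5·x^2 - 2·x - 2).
5 x^{2} - 12 x + 50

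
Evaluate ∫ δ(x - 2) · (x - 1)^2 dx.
1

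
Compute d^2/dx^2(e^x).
e^{x}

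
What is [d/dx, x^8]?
8 x^{7}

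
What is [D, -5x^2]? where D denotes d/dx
- 10 x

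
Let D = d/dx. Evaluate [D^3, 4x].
12D^{2}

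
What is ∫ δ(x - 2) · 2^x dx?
4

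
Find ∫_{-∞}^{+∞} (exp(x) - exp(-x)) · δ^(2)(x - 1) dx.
2 \sinh{\left(1 \right)}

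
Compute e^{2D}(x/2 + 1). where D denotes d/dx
\frac{x}{2} + 2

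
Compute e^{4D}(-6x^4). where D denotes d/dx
- 6 x^{4} - 96 x^{3} - 576 x^{2} - 1536 x - 1536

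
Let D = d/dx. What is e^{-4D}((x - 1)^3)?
x^{3} - 15 x^{2} + 75 x - 125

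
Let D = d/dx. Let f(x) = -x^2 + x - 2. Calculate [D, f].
1 - 2 x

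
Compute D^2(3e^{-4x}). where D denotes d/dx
48 e^{- 4 x}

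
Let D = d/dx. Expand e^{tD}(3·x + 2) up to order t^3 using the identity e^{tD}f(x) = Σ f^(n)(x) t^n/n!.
3 t + 3 x + 2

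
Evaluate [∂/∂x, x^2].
2 x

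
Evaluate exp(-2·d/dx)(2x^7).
2 x^{7} - 28 x^{6} + 168 x^{5} - 560 x^{4} + 1120 x^{3} - 1344 x^{2} + 896 x - 256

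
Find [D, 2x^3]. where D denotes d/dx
6 x^{2}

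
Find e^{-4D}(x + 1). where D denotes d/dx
x - 3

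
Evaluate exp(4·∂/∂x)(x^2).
x^{2} + 8 x + 16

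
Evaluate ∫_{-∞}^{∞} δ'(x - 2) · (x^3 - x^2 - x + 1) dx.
-7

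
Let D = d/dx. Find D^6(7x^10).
1058400 x^{4}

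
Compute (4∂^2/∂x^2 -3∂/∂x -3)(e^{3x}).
24 e^{3 x}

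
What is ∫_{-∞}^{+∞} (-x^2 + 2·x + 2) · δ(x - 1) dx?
3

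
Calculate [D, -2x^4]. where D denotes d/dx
- 8 x^{3}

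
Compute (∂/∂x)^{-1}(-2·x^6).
- \frac{2 x^{7}}{7}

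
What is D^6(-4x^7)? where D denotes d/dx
- 20160 x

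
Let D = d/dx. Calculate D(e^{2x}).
2 e^{2 x}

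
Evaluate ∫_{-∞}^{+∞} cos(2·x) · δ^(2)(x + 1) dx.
- 4 \cos{\left(2 \right)}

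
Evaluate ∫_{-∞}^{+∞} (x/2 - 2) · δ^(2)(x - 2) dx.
0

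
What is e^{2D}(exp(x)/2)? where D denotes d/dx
\frac{e^{x + 2}}{2}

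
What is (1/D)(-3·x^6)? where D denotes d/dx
- \frac{3 x^{7}}{7}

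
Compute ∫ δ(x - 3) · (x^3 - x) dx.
24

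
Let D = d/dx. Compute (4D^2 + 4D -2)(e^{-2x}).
6 e^{- 2 x}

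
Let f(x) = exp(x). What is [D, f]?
e^{x}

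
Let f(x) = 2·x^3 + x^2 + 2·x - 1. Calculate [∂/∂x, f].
6 x^{2} + 2 x + 2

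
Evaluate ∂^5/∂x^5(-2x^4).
0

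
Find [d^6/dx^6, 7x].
42\frac{d^{5}}{dx^{5}}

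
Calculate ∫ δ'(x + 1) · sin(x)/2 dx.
- \frac{\cos{\left(1 \right)}}{2}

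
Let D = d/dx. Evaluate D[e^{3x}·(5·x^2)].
5 x \left(3 x + 2\right) e^{3 x}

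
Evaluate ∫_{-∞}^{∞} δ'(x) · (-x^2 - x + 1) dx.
1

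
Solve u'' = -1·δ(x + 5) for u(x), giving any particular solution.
-\frac{|x + 5|}{2}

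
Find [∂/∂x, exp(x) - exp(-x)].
2 \cosh{\left(x \right)}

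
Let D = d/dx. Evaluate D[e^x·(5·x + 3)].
\left(5 x + 8\right) e^{x}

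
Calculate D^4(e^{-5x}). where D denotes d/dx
625 e^{- 5 x}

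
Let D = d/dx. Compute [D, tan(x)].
\frac{1}{\cos^{2}{\left(x \right)}}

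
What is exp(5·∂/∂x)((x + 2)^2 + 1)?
x^{2} + 14 x + 50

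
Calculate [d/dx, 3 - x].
-1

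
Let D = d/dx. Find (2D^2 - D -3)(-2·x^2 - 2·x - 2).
2 x \left(3 x + 5\right)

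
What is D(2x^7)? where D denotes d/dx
14 x^{6}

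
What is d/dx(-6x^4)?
- 24 x^{3}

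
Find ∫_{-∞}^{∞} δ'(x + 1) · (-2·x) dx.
2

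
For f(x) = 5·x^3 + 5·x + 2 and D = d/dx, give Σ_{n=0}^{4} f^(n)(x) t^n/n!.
5 t^{3} + 15 t^{2} x + 5 t \left(3 x^{2} + 1\right) + 5 x^{3} + 5 x + 2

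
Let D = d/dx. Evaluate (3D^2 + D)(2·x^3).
6 x \left(x + 6\right)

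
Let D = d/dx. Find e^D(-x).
- x - 1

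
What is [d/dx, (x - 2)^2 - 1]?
2 x - 4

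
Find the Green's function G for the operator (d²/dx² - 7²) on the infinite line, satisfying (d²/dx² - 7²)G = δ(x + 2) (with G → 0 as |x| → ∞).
-\frac{e^{-7|x + 2|}}{14}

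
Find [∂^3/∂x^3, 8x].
24\frac{d^{2}}{dx^{2}}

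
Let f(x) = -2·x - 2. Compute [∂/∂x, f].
-2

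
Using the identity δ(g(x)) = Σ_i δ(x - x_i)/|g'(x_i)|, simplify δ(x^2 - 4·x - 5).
\frac{\delta(x - 5) + \delta(x + 1)}{6}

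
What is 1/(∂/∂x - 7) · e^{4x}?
- \frac{e^{4 x}}{3}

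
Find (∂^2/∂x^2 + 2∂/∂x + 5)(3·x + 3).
15 x + 21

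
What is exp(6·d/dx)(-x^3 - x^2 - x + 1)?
- x^{3} - 19 x^{2} - 121 x - 257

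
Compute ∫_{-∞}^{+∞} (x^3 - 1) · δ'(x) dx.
0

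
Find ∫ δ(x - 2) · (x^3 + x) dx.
10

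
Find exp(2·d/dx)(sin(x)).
\sin{\left(x + 2 \right)}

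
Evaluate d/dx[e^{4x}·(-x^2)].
2 x \left(- 2 x - 1\right) e^{4 x}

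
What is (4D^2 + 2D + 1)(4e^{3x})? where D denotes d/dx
172 e^{3 x}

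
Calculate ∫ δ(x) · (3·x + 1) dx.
1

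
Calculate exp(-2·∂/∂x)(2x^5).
2 x^{5} - 20 x^{4} + 80 x^{3} - 160 x^{2} + 160 x - 64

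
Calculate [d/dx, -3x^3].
- 9 x^{2}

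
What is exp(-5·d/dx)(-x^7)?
- x^{7} + 35 x^{6} - 525 x^{5} + 4375 x^{4} - 21875 x^{3} + 65625 x^{2} - 109375 x + 78125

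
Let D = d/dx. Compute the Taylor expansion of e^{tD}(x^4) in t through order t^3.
x \left(4 t^{3} + 6 t^{2} x + 4 t x^{2} + x^{3}\right)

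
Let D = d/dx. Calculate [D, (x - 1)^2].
2 x - 2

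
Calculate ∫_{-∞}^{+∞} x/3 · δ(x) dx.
0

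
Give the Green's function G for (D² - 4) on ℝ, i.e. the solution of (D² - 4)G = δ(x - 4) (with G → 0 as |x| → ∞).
-\frac{e^{-2|x - 4|}}{4}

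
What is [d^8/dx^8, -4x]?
-32\frac{d^{7}}{dx^{7}}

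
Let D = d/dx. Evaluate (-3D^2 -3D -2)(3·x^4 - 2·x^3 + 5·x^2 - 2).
- 6 x^{4} - 32 x^{3} - 100 x^{2} + 6 x - 26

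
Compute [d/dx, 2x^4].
8 x^{3}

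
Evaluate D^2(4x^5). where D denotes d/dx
80 x^{3}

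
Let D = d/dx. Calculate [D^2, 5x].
10D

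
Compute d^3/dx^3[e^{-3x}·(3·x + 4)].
27 \left(- 3 x - 1\right) e^{- 3 x}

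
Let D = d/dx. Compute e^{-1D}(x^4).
x^{4} - 4 x^{3} + 6 x^{2} - 4 x + 1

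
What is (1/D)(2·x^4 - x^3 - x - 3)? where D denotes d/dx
\frac{2 x^{5}}{5} - \frac{x^{4}}{4} - \frac{x^{2}}{2} - 3 x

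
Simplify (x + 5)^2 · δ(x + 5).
0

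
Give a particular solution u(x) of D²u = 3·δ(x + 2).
\frac{3|x + 2|}{2}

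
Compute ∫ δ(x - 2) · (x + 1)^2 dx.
9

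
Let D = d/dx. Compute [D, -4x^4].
- 16 x^{3}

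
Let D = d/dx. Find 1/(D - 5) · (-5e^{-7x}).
\frac{5 e^{- 7 x}}{12}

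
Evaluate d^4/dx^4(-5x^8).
- 8400 x^{4}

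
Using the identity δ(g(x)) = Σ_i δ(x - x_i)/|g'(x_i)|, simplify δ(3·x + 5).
\frac{\delta(x + 5/3)}{3}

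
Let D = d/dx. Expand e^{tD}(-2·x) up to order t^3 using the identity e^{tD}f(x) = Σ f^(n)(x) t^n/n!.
- 2 t - 2 x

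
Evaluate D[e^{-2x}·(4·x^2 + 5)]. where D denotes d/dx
2 \left(- 4 x^{2} + 4 x - 5\right) e^{- 2 x}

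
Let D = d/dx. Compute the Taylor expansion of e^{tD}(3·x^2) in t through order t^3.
3 t^{2} + 6 t x + 3 x^{2}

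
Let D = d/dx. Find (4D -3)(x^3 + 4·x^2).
x \left(32 - 3 x^{2}\right)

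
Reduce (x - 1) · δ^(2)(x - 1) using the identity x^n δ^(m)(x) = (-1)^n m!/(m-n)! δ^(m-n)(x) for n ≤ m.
-2\delta'(x - 1)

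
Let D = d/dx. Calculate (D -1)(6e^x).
0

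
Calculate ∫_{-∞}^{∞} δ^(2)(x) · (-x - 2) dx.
0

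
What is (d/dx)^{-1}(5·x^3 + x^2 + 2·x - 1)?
\frac{5 x^{4}}{4} + \frac{x^{3}}{3} + x^{2} - x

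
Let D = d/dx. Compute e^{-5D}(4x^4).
4 x^{4} - 80 x^{3} + 600 x^{2} - 2000 x + 2500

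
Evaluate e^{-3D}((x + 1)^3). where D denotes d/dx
x^{3} - 6 x^{2} + 12 x - 8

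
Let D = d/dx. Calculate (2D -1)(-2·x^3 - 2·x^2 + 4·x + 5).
2 x^{3} - 10 x^{2} - 12 x + 3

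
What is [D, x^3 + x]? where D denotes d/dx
3 x^{2} + 1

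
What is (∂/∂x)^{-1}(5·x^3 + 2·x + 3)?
\frac{5 x^{4}}{4} + x^{2} + 3 x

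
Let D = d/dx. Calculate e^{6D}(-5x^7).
- 5 x^{7} - 210 x^{6} - 3780 x^{5} - 37800 x^{4} - 226800 x^{3} - 816480 x^{2} - 1632960 x - 1399680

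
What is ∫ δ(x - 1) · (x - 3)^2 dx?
4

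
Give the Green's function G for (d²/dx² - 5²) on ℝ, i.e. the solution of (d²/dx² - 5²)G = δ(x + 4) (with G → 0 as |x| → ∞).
-\frac{e^{-5|x + 4|}}{10}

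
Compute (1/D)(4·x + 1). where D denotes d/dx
2 x^{2} + x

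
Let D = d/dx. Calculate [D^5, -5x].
-25D^{4}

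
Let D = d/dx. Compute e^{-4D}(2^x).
2^{x - 4}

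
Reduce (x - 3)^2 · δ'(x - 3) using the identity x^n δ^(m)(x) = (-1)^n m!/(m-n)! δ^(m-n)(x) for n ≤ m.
0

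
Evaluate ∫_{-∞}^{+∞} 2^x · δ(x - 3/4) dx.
2^{\frac{3}{4}}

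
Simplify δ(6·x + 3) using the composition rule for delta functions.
\frac{\delta(x + 1/2)}{6}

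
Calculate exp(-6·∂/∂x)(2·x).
2 x - 12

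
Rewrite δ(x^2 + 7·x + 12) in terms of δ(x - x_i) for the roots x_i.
\frac{\delta(x + 3) + \delta(x + 4)}{1}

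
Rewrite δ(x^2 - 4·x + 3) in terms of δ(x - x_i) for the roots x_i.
\frac{\delta(x - 1) + \delta(x - 3)}{2}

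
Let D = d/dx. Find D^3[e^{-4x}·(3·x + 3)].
48 \left(- 4 x - 1\right) e^{- 4 x}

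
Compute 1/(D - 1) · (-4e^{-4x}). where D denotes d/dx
\frac{4 e^{- 4 x}}{5}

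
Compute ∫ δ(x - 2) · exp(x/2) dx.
e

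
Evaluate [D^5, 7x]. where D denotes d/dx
35D^{4}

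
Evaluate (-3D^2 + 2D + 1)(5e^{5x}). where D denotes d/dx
- 320 e^{5 x}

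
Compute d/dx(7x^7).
49 x^{6}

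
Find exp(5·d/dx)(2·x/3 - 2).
\frac{2 x}{3} + \frac{4}{3}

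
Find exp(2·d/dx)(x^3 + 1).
x^{3} + 6 x^{2} + 12 x + 9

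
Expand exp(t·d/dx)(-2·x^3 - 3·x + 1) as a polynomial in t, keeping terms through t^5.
- 2 t^{3} - 6 t^{2} x - 3 t \left(2 x^{2} + 1\right) - 2 x^{3} - 3 x + 1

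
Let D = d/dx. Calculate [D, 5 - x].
-1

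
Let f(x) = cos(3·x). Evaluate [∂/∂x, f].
- 3 \sin{\left(3 x \right)}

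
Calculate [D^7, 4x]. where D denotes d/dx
28D^{6}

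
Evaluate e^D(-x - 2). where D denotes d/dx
- x - 3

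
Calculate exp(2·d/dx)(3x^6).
3 x^{6} + 36 x^{5} + 180 x^{4} + 480 x^{3} + 720 x^{2} + 576 x + 192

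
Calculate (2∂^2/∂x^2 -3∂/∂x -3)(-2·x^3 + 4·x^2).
6 x^{3} + 6 x^{2} - 48 x + 16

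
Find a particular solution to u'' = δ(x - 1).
\frac{|x - 1|}{2}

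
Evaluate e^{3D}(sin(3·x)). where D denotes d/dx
\sin{\left(3 x + 9 \right)}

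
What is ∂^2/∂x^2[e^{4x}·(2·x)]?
\left(32 x + 16\right) e^{4 x}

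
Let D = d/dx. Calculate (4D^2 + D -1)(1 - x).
x - 2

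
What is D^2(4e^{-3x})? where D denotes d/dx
36 e^{- 3 x}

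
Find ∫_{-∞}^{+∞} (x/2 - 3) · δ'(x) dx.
- \frac{1}{2}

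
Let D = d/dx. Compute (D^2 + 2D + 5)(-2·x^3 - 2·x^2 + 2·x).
2 x \left(- 5 x^{2} - 11 x - 5\right)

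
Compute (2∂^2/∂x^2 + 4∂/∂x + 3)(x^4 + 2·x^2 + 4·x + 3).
3 x^{4} + 16 x^{3} + 30 x^{2} + 28 x + 33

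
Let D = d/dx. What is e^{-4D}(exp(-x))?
e^{4 - x}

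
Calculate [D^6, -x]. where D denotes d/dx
-6D^{5}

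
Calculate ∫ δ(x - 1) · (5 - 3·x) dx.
2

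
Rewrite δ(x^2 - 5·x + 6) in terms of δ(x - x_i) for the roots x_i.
\frac{\delta(x - 2) + \delta(x - 3)}{1}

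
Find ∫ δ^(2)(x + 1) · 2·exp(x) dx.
\frac{2}{e}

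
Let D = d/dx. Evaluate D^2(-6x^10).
- 540 x^{8}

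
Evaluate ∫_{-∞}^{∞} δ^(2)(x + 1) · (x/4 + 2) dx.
0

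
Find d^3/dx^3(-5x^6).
- 600 x^{3}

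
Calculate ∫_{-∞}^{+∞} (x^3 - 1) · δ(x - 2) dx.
7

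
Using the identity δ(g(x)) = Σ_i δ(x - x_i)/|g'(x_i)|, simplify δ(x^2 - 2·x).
\frac{\delta(x - 2) + \delta(x)}{2}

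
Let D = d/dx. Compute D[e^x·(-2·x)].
2 \left(- x - 1\right) e^{x}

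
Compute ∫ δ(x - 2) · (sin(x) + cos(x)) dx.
\cos{\left(2 \right)} + \sin{\left(2 \right)}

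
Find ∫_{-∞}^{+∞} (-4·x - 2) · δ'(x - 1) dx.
4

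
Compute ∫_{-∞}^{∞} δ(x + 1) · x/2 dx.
- \frac{1}{2}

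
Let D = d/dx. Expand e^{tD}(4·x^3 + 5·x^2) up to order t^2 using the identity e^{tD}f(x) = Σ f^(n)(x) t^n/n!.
t^{2} \left(12 x + 5\right) + 2 t x \left(6 x + 5\right) + 4 x^{3} + 5 x^{2}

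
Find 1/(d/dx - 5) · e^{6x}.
e^{6 x}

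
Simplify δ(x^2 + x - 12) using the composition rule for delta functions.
\frac{\delta(x - 3) + \delta(x + 4)}{7}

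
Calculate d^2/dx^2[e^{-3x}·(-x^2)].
\left(- 9 x^{2} + 12 x - 2\right) e^{- 3 x}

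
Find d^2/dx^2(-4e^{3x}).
- 36 e^{3 x}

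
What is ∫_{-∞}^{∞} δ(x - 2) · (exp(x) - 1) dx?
-1 + e^{2}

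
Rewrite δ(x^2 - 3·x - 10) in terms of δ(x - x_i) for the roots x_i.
\frac{\delta(x + 2) + \delta(x - 5)}{7}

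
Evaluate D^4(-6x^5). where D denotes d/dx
- 720 x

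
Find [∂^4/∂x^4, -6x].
-24\frac{d^{3}}{dx^{3}}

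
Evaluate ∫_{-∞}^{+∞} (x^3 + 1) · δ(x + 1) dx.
0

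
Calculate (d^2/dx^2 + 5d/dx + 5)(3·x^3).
3 x \left(5 x^{2} + 15 x + 6\right)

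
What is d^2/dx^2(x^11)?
110 x^{9}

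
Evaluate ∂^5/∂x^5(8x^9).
120960 x^{4}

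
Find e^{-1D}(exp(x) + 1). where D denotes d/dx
e^{x - 1} + 1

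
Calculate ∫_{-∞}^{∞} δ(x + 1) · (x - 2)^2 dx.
9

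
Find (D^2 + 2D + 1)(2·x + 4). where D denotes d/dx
2 x + 8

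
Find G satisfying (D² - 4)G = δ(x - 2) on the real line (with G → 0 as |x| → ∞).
-\frac{e^{-2|x - 2|}}{4}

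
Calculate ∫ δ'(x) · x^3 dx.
0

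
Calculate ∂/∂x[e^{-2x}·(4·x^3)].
x^{2} \left(12 - 8 x\right) e^{- 2 x}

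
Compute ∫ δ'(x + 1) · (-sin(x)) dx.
\cos{\left(1 \right)}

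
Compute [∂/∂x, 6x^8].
48 x^{7}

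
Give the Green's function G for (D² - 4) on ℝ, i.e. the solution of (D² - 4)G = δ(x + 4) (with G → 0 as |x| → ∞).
-\frac{e^{-2|x + 4|}}{4}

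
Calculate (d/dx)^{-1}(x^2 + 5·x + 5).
\frac{x^{3}}{3} + \frac{5 x^{2}}{2} + 5 x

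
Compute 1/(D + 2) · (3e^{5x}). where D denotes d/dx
\frac{3 e^{5 x}}{7}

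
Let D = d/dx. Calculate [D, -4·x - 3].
-4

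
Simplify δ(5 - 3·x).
\frac{\delta(x - 5/3)}{3}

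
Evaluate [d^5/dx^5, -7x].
-35\frac{d^{4}}{dx^{4}}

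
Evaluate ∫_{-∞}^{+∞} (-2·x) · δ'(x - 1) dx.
2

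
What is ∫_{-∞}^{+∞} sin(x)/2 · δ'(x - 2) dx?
- \frac{\cos{\left(2 \right)}}{2}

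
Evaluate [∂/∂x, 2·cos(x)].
- 2 \sin{\left(x \right)}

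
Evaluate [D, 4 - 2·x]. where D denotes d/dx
-2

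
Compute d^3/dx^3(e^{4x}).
64 e^{4 x}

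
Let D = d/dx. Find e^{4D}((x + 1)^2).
x^{2} + 10 x + 25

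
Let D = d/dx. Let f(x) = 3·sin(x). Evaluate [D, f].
3 \cos{\left(x \right)}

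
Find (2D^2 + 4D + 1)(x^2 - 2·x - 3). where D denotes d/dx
x^{2} + 6 x - 7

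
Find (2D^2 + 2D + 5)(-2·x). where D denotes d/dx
- 10 x - 4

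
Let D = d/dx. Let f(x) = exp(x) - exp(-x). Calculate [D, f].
2 \cosh{\left(x \right)}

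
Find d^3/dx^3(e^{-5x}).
- 125 e^{- 5 x}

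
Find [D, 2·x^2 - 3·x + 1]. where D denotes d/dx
4 x - 3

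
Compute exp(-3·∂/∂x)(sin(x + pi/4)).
\sin{\left(x - 3 + \frac{\pi}{4} \right)}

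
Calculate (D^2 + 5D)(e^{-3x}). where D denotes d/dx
- 6 e^{- 3 x}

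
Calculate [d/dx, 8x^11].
88 x^{10}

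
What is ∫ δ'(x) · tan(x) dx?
-1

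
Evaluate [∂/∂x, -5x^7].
- 35 x^{6}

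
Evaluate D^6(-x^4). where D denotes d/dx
0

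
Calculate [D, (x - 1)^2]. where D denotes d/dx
2 x - 2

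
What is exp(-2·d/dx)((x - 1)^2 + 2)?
x^{2} - 6 x + 11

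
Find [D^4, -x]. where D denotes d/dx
-4D^{3}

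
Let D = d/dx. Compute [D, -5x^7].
- 35 x^{6}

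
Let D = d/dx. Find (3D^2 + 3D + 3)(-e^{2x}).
- 21 e^{2 x}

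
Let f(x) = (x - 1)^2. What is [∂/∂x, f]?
2 x - 2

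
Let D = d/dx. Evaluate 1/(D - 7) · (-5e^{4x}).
\frac{5 e^{4 x}}{3}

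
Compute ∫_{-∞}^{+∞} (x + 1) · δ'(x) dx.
-1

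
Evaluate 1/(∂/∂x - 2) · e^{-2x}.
- \frac{e^{- 2 x}}{4}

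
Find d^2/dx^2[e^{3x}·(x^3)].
3 x \left(3 x^{2} + 6 x + 2\right) e^{3 x}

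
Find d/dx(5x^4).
20 x^{3}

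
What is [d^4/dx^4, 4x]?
16\frac{d^{3}}{dx^{3}}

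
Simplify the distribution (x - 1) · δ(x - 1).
0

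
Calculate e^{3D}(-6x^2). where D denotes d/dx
- 6 x^{2} - 36 x - 54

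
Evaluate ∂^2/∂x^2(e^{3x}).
9 e^{3 x}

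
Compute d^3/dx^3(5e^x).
5 e^{x}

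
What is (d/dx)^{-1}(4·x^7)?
\frac{x^{8}}{2}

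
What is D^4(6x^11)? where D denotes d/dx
47520 x^{7}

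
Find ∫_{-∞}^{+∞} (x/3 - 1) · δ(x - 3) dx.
0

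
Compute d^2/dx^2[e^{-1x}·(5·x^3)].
5 x \left(x^{2} - 6 x + 6\right) e^{- x}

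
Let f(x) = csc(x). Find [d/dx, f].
- \cot{\left(x \right)} \csc{\left(x \right)}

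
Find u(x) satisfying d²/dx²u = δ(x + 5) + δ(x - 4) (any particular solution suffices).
\frac{|x + 5|}{2} + \frac{|x - 4|}{2}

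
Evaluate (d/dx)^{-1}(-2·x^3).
- \frac{x^{4}}{2}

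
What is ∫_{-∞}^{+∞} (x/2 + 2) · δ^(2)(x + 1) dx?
0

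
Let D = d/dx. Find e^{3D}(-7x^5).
- 7 x^{5} - 105 x^{4} - 630 x^{3} - 1890 x^{2} - 2835 x - 1701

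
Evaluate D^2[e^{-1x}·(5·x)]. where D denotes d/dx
5 \left(x - 2\right) e^{- x}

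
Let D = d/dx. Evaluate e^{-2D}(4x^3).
4 x^{3} - 24 x^{2} + 48 x - 32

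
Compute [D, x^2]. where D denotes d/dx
2 x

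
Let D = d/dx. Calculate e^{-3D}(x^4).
x^{4} - 12 x^{3} + 54 x^{2} - 108 x + 81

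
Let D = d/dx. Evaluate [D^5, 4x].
20D^{4}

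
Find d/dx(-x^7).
- 7 x^{6}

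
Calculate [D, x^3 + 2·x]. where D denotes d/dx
3 x^{2} + 2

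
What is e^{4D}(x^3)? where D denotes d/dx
x^{3} + 12 x^{2} + 48 x + 64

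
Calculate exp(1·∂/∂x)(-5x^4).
- 5 x^{4} - 20 x^{3} - 30 x^{2} - 20 x - 5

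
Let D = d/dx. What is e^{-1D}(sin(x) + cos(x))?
\sqrt{2} \cos{\left(- x + \frac{\pi}{4} + 1 \right)}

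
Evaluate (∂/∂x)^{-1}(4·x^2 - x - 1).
\frac{4 x^{3}}{3} - \frac{x^{2}}{2} - x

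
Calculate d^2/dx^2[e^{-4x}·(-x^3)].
2 x \left(- 8 x^{2} + 12 x - 3\right) e^{- 4 x}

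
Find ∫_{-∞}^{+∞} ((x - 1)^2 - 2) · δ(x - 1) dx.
-2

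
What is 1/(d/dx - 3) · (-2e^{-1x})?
\frac{e^{- x}}{2}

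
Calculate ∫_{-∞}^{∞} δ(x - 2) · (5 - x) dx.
3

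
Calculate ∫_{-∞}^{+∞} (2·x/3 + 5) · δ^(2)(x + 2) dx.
0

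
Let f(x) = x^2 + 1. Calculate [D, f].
2 x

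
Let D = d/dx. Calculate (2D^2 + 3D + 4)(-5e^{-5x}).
- 195 e^{- 5 x}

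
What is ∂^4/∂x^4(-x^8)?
- 1680 x^{4}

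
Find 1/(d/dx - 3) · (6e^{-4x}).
- \frac{6 e^{- 4 x}}{7}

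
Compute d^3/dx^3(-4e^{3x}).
- 108 e^{3 x}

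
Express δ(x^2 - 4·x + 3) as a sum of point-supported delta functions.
\frac{\delta(x - 1) + \delta(x - 3)}{2}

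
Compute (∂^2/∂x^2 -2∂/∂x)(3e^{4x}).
24 e^{4 x}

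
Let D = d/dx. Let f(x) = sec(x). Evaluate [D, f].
\tan{\left(x \right)} \sec{\left(x \right)}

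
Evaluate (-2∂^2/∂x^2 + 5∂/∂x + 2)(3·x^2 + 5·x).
6 x^{2} + 40 x + 13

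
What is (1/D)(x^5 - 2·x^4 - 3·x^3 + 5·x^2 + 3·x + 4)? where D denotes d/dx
\frac{x^{6}}{6} - \frac{2 x^{5}}{5} - \frac{3 x^{4}}{4} + \frac{5 x^{3}}{3} + \frac{3 x^{2}}{2} + 4 x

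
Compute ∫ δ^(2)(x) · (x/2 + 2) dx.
0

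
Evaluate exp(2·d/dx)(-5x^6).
- 5 x^{6} - 60 x^{5} - 300 x^{4} - 800 x^{3} - 1200 x^{2} - 960 x - 320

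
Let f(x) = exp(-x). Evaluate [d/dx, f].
- e^{- x}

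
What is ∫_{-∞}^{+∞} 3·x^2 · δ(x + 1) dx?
3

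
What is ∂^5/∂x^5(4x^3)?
0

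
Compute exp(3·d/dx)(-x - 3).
- x - 6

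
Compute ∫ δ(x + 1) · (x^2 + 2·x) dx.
-1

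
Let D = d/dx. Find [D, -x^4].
- 4 x^{3}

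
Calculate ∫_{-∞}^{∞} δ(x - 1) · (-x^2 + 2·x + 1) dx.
2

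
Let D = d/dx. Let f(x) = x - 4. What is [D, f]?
1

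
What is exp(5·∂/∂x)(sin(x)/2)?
\frac{\sin{\left(x + 5 \right)}}{2}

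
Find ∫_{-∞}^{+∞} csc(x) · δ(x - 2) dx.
\csc{\left(2 \right)}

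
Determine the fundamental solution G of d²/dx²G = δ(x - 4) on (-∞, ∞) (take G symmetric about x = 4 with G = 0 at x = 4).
\frac{|x - 4|}{2}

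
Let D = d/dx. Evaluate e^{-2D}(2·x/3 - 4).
\frac{2 x}{3} - \frac{16}{3}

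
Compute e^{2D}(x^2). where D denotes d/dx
x^{2} + 4 x + 4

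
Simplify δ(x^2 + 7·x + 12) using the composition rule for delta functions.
\frac{\delta(x + 3) + \delta(x + 4)}{1}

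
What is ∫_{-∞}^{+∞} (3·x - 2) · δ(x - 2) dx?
4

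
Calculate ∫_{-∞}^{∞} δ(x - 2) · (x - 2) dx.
0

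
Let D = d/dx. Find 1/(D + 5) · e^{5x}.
\frac{e^{5 x}}{10}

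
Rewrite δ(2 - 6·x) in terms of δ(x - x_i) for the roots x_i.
\frac{\delta(x - 1/3)}{6}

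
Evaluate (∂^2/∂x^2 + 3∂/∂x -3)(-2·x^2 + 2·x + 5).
6 x^{2} - 18 x - 13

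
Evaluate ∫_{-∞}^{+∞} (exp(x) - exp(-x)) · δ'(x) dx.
-2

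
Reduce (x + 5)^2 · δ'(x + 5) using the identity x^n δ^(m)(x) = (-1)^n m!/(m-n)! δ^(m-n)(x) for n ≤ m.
0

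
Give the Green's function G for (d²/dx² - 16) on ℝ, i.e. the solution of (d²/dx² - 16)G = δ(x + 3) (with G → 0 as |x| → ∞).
-\frac{e^{-4|x + 3|}}{8}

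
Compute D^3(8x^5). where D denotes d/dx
480 x^{2}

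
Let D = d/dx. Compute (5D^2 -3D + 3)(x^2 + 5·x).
3 x^{2} + 9 x - 5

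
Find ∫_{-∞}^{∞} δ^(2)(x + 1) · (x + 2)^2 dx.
2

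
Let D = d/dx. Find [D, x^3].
3 x^{2}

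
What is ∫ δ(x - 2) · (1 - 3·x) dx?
-5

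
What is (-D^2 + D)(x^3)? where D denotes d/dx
3 x \left(x - 2\right)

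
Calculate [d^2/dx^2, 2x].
4\frac{d}{dx}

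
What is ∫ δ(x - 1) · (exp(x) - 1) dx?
-1 + e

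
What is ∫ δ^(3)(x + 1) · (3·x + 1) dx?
0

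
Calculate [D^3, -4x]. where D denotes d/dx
-12D^{2}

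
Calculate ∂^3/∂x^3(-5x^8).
- 1680 x^{5}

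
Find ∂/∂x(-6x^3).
- 18 x^{2}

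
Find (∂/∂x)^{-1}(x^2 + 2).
\frac{x^{3}}{3} + 2 x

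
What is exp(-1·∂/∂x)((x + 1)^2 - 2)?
x^{2} - 2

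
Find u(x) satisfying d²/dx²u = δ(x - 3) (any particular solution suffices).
\frac{|x - 3|}{2}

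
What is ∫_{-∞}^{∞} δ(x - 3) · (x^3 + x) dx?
30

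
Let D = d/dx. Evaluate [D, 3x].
3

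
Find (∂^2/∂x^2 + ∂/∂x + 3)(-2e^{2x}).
- 18 e^{2 x}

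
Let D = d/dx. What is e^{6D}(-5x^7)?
- 5 x^{7} - 210 x^{6} - 3780 x^{5} - 37800 x^{4} - 226800 x^{3} - 816480 x^{2} - 1632960 x - 1399680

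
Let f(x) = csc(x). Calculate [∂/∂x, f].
- \cot{\left(x \right)} \csc{\left(x \right)}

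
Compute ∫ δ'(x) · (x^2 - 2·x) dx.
2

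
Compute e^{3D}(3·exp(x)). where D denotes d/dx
3 e^{x + 3}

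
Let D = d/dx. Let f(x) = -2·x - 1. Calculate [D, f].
-2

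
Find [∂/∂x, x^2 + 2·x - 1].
2 x + 2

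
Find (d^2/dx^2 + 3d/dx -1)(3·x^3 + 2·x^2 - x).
- 3 x^{3} + 25 x^{2} + 31 x + 1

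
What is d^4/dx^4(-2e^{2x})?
- 32 e^{2 x}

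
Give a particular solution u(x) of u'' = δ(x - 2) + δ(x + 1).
\frac{|x - 2|}{2} + \frac{|x + 1|}{2}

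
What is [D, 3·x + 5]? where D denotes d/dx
3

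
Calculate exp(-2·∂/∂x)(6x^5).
6 x^{5} - 60 x^{4} + 240 x^{3} - 480 x^{2} + 480 x - 192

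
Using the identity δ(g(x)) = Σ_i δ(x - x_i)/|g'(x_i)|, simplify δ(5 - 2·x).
\frac{\delta(x - 5/2)}{2}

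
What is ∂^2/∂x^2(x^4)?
12 x^{2}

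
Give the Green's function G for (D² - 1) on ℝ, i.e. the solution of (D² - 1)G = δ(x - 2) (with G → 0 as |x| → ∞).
-\frac{e^{-|x - 2|}}{2}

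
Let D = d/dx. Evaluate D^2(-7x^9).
- 504 x^{7}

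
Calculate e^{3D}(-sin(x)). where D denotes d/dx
- \sin{\left(x + 3 \right)}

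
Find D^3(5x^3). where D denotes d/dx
30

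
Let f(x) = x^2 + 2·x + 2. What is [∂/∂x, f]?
2 x + 2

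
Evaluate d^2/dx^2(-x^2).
-2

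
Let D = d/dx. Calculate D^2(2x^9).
144 x^{7}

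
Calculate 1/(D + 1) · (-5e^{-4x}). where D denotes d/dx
\frac{5 e^{- 4 x}}{3}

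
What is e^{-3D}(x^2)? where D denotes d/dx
x^{2} - 6 x + 9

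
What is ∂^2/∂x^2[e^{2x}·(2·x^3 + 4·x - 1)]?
\left(8 x^{3} + 24 x^{2} + 28 x + 12\right) e^{2 x}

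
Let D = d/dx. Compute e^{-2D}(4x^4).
4 x^{4} - 32 x^{3} + 96 x^{2} - 128 x + 64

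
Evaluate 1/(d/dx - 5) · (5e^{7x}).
\frac{5 e^{7 x}}{2}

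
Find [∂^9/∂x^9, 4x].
36\frac{d^{8}}{dx^{8}}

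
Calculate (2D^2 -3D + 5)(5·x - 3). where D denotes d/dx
25 x - 30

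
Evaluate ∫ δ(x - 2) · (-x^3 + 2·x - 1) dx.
-5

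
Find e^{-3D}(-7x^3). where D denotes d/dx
- 7 x^{3} + 63 x^{2} - 189 x + 189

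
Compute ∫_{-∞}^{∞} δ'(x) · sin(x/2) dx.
- \frac{1}{2}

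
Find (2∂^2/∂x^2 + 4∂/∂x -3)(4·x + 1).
13 - 12 x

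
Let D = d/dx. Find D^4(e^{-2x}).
16 e^{- 2 x}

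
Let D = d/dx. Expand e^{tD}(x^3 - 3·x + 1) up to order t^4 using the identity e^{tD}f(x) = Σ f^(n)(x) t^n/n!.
t^{3} + 3 t^{2} x + 3 t \left(x^{2} - 1\right) + x^{3} - 3 x + 1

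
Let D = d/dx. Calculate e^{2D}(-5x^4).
- 5 x^{4} - 40 x^{3} - 120 x^{2} - 160 x - 80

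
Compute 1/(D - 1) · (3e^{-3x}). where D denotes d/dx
- \frac{3 e^{- 3 x}}{4}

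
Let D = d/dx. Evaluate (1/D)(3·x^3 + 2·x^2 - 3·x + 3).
\frac{3 x^{4}}{4} + \frac{2 x^{3}}{3} - \frac{3 x^{2}}{2} + 3 x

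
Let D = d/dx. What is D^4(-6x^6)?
- 2160 x^{2}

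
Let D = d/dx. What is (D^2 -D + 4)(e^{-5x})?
34 e^{- 5 x}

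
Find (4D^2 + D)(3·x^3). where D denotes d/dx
9 x \left(x + 8\right)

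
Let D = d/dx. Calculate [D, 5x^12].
60 x^{11}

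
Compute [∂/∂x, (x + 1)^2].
2 x + 2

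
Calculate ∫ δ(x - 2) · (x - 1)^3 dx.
1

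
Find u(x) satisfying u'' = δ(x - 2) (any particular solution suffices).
\frac{|x - 2|}{2}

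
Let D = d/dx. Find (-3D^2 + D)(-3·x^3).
9 x \left(6 - x\right)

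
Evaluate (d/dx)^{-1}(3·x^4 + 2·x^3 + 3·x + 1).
\frac{3 x^{5}}{5} + \frac{x^{4}}{2} + \frac{3 x^{2}}{2} + x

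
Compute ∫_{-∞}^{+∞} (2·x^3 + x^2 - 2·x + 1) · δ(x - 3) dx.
58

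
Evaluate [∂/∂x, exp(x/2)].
\frac{e^{\frac{x}{2}}}{2}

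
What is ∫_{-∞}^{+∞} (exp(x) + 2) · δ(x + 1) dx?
e^{-1} + 2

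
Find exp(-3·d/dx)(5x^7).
5 x^{7} - 105 x^{6} + 945 x^{5} - 4725 x^{4} + 14175 x^{3} - 25515 x^{2} + 25515 x - 10935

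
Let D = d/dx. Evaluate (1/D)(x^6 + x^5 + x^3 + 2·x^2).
\frac{x^{7}}{7} + \frac{x^{6}}{6} + \frac{x^{4}}{4} + \frac{2 x^{3}}{3}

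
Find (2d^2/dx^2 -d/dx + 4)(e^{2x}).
10 e^{2 x}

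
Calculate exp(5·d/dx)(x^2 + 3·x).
x^{2} + 13 x + 40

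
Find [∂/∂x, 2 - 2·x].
-2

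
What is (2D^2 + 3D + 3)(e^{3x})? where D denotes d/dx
30 e^{3 x}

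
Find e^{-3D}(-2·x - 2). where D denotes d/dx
4 - 2 x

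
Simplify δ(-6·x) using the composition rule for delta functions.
\frac{\delta(x)}{6}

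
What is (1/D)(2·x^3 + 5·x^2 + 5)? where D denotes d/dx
\frac{x^{4}}{2} + \frac{5 x^{3}}{3} + 5 x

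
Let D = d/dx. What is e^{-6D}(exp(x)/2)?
\frac{e^{x - 6}}{2}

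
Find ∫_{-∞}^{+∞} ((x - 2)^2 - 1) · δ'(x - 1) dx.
2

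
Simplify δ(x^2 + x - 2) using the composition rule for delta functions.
\frac{\delta(x + 2) + \delta(x - 1)}{3}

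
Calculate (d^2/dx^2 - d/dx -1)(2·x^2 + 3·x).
- 2 x^{2} - 7 x + 1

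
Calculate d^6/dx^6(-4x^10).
- 604800 x^{4}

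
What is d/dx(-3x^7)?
- 21 x^{6}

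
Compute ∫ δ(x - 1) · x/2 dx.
\frac{1}{2}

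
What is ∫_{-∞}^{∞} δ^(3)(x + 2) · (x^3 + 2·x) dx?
-6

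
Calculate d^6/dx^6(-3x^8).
- 60480 x^{2}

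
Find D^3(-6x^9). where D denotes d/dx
- 3024 x^{6}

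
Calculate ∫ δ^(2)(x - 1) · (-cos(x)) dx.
\cos{\left(1 \right)}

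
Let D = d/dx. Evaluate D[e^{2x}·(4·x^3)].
x^{2} \left(8 x + 12\right) e^{2 x}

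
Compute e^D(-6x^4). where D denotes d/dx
- 6 x^{4} - 24 x^{3} - 36 x^{2} - 24 x - 6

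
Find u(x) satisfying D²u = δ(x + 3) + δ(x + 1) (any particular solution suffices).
\frac{|x + 3|}{2} + \frac{|x + 1|}{2}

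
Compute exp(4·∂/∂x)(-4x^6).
- 4 x^{6} - 96 x^{5} - 960 x^{4} - 5120 x^{3} - 15360 x^{2} - 24576 x - 16384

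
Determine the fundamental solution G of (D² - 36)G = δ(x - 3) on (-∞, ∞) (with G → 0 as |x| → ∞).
-\frac{e^{-6|x - 3|}}{12}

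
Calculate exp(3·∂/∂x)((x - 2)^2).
x^{2} + 2 x + 1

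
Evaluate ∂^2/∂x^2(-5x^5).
- 100 x^{3}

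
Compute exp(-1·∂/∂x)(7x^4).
7 x^{4} - 28 x^{3} + 42 x^{2} - 28 x + 7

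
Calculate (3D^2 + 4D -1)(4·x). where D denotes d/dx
16 - 4 x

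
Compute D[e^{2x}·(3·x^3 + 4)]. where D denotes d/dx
\left(6 x^{3} + 9 x^{2} + 8\right) e^{2 x}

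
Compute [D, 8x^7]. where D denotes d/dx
56 x^{6}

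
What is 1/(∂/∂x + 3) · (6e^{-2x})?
6 e^{- 2 x}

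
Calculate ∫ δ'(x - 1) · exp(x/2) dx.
- \frac{e^{\frac{1}{2}}}{2}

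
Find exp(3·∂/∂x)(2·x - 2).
2 x + 4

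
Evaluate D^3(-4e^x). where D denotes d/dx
- 4 e^{x}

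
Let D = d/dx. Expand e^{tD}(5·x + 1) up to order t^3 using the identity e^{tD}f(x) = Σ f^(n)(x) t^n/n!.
5 t + 5 x + 1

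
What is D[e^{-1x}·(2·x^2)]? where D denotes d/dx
2 x \left(2 - x\right) e^{- x}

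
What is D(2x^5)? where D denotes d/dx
10 x^{4}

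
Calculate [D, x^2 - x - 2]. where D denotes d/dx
2 x - 1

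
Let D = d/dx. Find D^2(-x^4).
- 12 x^{2}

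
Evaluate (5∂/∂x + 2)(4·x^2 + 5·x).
8 x^{2} + 50 x + 25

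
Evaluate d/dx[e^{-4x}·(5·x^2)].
10 x \left(1 - 2 x\right) e^{- 4 x}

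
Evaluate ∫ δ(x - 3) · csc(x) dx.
\csc{\left(3 \right)}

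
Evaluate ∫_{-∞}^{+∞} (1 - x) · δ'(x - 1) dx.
1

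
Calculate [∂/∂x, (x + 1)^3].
3 \left(x + 1\right)^{2}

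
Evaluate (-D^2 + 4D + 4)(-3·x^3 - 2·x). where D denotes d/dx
- 12 x^{3} - 36 x^{2} + 10 x - 8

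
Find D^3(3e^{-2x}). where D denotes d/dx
- 24 e^{- 2 x}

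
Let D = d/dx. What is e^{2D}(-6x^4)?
- 6 x^{4} - 48 x^{3} - 144 x^{2} - 192 x - 96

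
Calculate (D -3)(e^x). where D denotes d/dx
- 2 e^{x}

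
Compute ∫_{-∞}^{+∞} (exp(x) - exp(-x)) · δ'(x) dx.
-2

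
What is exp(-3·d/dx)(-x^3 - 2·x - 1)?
- x^{3} + 9 x^{2} - 29 x + 32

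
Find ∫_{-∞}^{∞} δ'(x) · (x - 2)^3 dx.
-12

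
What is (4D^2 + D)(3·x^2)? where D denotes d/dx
6 x + 24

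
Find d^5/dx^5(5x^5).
600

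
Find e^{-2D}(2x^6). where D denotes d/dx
2 x^{6} - 24 x^{5} + 120 x^{4} - 320 x^{3} + 480 x^{2} - 384 x + 128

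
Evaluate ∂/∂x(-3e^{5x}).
- 15 e^{5 x}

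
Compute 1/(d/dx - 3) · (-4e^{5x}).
- 2 e^{5 x}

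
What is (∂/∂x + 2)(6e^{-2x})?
0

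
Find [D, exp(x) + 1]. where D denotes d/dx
e^{x}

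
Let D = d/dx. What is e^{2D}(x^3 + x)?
x^{3} + 6 x^{2} + 13 x + 10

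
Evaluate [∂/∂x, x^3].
3 x^{2}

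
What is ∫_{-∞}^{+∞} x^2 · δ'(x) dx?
0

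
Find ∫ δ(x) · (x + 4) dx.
4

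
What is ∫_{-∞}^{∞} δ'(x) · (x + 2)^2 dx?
-4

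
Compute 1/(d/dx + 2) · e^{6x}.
\frac{e^{6 x}}{8}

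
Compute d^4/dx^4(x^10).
5040 x^{6}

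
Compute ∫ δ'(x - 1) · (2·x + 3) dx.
-2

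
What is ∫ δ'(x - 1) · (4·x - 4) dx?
-4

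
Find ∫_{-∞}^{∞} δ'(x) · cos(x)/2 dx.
0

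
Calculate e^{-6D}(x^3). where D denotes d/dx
x^{3} - 18 x^{2} + 108 x - 216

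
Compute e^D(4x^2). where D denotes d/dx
4 x^{2} + 8 x + 4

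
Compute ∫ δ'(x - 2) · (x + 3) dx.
-1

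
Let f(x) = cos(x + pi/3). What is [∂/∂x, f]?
- \sin{\left(x + \frac{\pi}{3} \right)}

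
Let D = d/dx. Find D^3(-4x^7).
- 840 x^{4}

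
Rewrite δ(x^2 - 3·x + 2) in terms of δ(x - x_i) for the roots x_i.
\frac{\delta(x - 2) + \delta(x - 1)}{1}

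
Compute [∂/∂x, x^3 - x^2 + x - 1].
3 x^{2} - 2 x + 1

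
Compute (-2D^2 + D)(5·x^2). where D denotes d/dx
10 x - 20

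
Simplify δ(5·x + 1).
\frac{\delta(x + 1/5)}{5}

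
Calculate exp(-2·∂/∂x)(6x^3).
6 x^{3} - 36 x^{2} + 72 x - 48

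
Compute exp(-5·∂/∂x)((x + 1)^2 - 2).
x^{2} - 8 x + 14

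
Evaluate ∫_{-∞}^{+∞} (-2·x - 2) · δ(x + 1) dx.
0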